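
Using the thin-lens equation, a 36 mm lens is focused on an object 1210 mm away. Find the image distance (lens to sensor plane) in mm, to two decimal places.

1/dᵢ = 1/f − 1/dₒ = 1/36 − 1/1210 = 0.0269513 mm⁻¹.
dᵢ = 1/0.0269513 ≈ 37.1039 mm.

37.10 mm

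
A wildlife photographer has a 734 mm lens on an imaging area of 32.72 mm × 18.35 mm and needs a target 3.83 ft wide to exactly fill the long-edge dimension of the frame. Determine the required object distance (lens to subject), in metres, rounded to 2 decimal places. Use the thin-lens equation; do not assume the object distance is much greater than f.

26.92 m

W: 3.83 ft × 304.8 mm/ft = 1167.38 mm.
Magnification m = w/W = dᵢ/dₒ; combined with 1/f = 1/dₒ + 1/dᵢ this gives dₒ = f·(1 + W/w).
dₒ = 734 mm × (1 + 1167.38/32.72) = 734 × 36.6780 ≈ 26921.648 mm = 26.9216 m.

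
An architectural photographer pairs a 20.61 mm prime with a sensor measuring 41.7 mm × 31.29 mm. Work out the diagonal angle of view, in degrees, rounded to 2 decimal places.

103.34°

Sensor diagonal = √(41.7² + 31.29²) = √2717.9541 ≈ 52.1340 mm.
Angle of view α = 2·arctan(d/2f) with d = 52.1340 mm and f = 20.61 mm.
d/2f = 1.26477; arctan(1.26477) ≈ 51.6682°, so α ≈ 103.3363°.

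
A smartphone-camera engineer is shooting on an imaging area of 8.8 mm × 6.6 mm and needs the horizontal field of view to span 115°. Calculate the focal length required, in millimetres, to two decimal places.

From α = 2·arctan(w/2f) we get f = w / (2·tan(α/2)).
With w = 8.8 mm and α/2 = 57.5°, tan(α/2) ≈ 1.56969, so f ≈ 8.8 / 3.13937 ≈ 2.8031 mm.

2.80 mm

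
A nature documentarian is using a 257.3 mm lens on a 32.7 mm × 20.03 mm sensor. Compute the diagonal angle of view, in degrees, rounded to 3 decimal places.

Sensor diagonal = √(32.7² + 20.03²) = √1470.4909 ≈ 38.3470 mm.
Angle of view α = 2·arctan(d/2f) with d = 38.3470 mm and f = 257.3 mm.
d/2f = 0.07452; arctan(0.07452) ≈ 4.2617°, so α ≈ 8.5234°.

8.523°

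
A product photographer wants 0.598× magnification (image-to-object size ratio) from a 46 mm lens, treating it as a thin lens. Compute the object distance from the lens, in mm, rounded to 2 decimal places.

With m = dᵢ/dₒ and 1/f = 1/dₒ + 1/dᵢ, substituting dᵢ = m·dₒ gives 1/f = (1 + 1/m)/dₒ, hence dₒ = f·(1 + 1/m).
dₒ = 46 × (1 + 1/0.598) = 46 × 2.67224 ≈ 122.923 mm.

122.92 mm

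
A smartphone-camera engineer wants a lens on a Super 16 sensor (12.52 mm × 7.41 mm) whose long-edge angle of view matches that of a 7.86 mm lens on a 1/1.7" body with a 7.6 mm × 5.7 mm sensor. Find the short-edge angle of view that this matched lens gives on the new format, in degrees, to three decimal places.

Equal long-edge AOV ⇒ f₂ = f₁ · 12.52/7.6 = 7.86 × 1.64737 ≈ 12.9483 mm.
Short-edge AOV on the new format = 2·arctan(7.41 / (2 × 12.9483)) = 2·arctan(0.28614) ≈ 31.9356°.

31.936°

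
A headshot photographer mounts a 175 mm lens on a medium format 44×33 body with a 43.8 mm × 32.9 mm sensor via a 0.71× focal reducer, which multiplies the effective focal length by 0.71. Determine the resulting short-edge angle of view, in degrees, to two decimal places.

Effective focal length f = 175 × 0.71 = 124.25 mm.
α = 2·arctan(32.9 / (2 × 124.25)) = 2·arctan(0.13239) ≈ 15.0836°.

15.08°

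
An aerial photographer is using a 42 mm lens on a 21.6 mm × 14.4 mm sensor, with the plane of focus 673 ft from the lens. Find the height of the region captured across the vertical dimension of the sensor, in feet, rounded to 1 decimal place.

dₒ: 673 ft × 304.8 mm/ft = 205130.39 mm.
Similar triangles through the lens centre give W/dₒ = h/dᵢ; with 1/f = 1/dₒ + 1/dᵢ this gives W = h·(dₒ − f)/f.
W = 14.4 mm × (205130 − 42) / 42 = 14.4 × 4883.0570 ≈ 70316.021 mm = 70316.021/304.8 ft = 230.696 ft.

230.7 ft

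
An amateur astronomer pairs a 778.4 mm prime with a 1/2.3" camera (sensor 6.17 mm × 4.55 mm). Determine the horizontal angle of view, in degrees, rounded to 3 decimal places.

Angle of view α = 2·arctan(w/2f) with w = 6.17 mm and f = 778.4 mm.
w/2f = 0.00396; arctan(0.00396) ≈ 0.2271°, so α ≈ 0.4542°.

0.454°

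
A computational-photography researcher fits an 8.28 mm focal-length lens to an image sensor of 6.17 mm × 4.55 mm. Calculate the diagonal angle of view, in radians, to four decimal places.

Sensor diagonal = √(6.17² + 4.55²) = √58.7714 ≈ 7.6663 mm.
Angle of view α = 2·arctan(d/2f) with d = 7.6663 mm and f = 8.28 mm.
d/2f = 0.46294; arctan(0.46294) ≈ 0.4336 rad, so α ≈ 0.8671 rad.

0.8671 rad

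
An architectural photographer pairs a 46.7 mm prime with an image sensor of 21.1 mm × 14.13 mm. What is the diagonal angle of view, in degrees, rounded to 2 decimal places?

Sensor diagonal = √(21.1² + 14.13²) = √644.8669 ≈ 25.3942 mm.
Angle of view α = 2·arctan(d/2f) with d = 25.3942 mm and f = 46.7 mm.
d/2f = 0.27189; arctan(0.27189) ≈ 15.2103°, so α ≈ 30.4206°.

30.42°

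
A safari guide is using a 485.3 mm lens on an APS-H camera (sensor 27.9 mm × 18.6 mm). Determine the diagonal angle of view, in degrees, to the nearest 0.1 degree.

4.0°

Sensor diagonal = √(27.9² + 18.6²) = √1124.3700 ≈ 33.5316 mm.
Angle of view α = 2·arctan(d/2f) with d = 33.5316 mm and f = 485.3 mm.
d/2f = 0.03455; arctan(0.03455) ≈ 1.9786°, so α ≈ 3.9573°.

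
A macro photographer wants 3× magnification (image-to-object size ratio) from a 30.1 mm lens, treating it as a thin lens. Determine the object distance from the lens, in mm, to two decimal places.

With m = dᵢ/dₒ and 1/f = 1/dₒ + 1/dᵢ, substituting dᵢ = m·dₒ gives 1/f = (1 + 1/m)/dₒ, hence dₒ = f·(1 + 1/m).
dₒ = 30.1 × (1 + 1/3) = 30.1 × 1.33333 ≈ 40.133 mm.

40.13 mm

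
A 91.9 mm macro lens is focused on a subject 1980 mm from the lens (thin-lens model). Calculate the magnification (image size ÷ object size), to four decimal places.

Thin lens: 1/f = 1/dₒ + 1/dᵢ → 1/dᵢ = 1/91.9 − 1/1980 = 0.0103763 mm⁻¹, so dᵢ ≈ 96.3731 mm.
Magnification m = dᵢ/dₒ = 96.3731/1980 ≈ 0.04867.

0.0487×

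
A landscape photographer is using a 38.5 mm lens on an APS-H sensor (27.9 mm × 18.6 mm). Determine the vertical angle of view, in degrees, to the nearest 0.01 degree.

27.16°

Angle of view α = 2·arctan(h/2f) with h = 18.6 mm and f = 38.5 mm.
h/2f = 0.24156; arctan(0.24156) ≈ 13.5801°, so α ≈ 27.1603°.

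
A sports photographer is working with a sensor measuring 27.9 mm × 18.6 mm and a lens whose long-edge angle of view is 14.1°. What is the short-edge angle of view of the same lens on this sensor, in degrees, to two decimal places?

9.43°

From the long-edge AOV: f = 27.9 / (2·tan(7.05°)) = 27.9 / 0.24734 ≈ 112.7998 mm.
Short-edge AOV = 2·arctan(18.6 / (2 × 112.7998)) = 2·arctan(0.08245) ≈ 9.4264°.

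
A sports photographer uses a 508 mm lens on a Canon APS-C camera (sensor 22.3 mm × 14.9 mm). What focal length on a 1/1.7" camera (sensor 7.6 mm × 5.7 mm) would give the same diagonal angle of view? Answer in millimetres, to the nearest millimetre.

Sensor diagonal = √(22.3² + 14.9²) = √719.3000 ≈ 26.8198 mm.
Sensor diagonal = √(7.6² + 5.7²) = √90.2500 ≈ 9.5000 mm.
Equal angle of view means equal diagonal/f ratio, so f₂ = f₁ · (diagonal₂/diagonal₁) = 508 × 9.5000/26.8198.
f₂ = 508 × 0.35422 ≈ 179.942 mm.

180 mm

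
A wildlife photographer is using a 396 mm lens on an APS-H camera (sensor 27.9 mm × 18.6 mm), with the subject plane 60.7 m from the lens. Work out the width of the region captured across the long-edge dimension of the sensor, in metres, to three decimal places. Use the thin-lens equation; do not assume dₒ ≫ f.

dₒ: 60.7 m = 60700 mm.
Similar triangles through the lens centre give W/dₒ = w/dᵢ; with 1/f = 1/dₒ + 1/dᵢ this gives W = w·(dₒ − f)/f.
W = 27.9 mm × (60700 − 396) / 396 = 27.9 × 152.2828 ≈ 4248.691 mm = 4.24869 m.

4.249 m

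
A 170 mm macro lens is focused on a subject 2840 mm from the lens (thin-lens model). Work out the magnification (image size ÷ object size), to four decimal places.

Thin lens: 1/f = 1/dₒ + 1/dᵢ → 1/dᵢ = 1/170 − 1/2840 = 0.0055302 mm⁻¹, so dᵢ ≈ 180.8240 mm.
Magnification m = dᵢ/dₒ = 180.8240/2840 ≈ 0.06367.

0.0637×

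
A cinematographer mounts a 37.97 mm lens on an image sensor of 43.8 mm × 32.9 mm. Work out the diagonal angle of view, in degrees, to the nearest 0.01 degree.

Sensor diagonal = √(43.8² + 32.9²) = √3000.8500 ≈ 54.7800 mm.
Angle of view α = 2·arctan(d/2f) with d = 54.7800 mm and f = 37.97 mm.
d/2f = 0.72136; arctan(0.72136) ≈ 35.8051°, so α ≈ 71.6103°.

71.61°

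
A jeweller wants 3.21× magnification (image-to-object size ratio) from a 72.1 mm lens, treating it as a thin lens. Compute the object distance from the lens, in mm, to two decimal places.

With m = dᵢ/dₒ and 1/f = 1/dₒ + 1/dᵢ, substituting dᵢ = m·dₒ gives 1/f = (1 + 1/m)/dₒ, hence dₒ = f·(1 + 1/m).
dₒ = 72.1 × (1 + 1/3.21) = 72.1 × 1.31153 ≈ 94.561 mm.

94.56 mm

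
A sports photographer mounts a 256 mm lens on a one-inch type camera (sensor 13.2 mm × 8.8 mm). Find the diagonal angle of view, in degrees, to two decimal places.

Sensor diagonal = √(13.2² + 8.8²) = √251.6800 ≈ 15.8644 mm.
Angle of view α = 2·arctan(d/2f) with d = 15.8644 mm and f = 256 mm.
d/2f = 0.03099; arctan(0.03099) ≈ 1.7748°, so α ≈ 3.5495°.

3.55°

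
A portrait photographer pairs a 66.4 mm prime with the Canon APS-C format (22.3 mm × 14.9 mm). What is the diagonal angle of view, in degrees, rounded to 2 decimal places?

Sensor diagonal = √(22.3² + 14.9²) = √719.3000 ≈ 26.8198 mm.
Angle of view α = 2·arctan(d/2f) with d = 26.8198 mm and f = 66.4 mm.
d/2f = 0.20196; arctan(0.20196) ≈ 11.4177°, so α ≈ 22.8353°.

22.84°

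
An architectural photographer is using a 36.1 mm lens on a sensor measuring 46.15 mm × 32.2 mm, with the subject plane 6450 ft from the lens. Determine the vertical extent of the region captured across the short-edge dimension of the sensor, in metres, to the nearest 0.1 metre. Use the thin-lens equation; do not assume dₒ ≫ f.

1753.5 m

dₒ: 6450 ft × 304.8 mm/ft = 1965959.94 mm.
Similar triangles through the lens centre give W/dₒ = h/dᵢ; with 1/f = 1/dₒ + 1/dᵢ this gives W = h·(dₒ − f)/f.
W = 32.2 mm × (1.96596e+06 − 36.1) / 36.1 = 32.2 × 54457.7240 ≈ 1753538.713 mm = 1753.54 m.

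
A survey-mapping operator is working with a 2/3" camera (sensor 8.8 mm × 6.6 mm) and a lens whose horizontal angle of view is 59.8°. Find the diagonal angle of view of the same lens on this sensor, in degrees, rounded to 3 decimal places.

71.416°

From the horizontal AOV: f = 8.8 / (2·tan(29.9°)) = 8.8 / 1.15005 ≈ 7.6518 mm.
Sensor diagonal = √(8.8² + 6.6²) = √121.0000 ≈ 11.0000 mm.
Diagonal AOV = 2·arctan(11.0000 / (2 × 7.6518)) = 2·arctan(0.71878) ≈ 71.4158°.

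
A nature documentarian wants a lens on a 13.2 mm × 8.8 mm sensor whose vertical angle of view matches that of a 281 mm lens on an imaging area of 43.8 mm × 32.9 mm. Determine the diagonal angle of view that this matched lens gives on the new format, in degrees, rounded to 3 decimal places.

Equal vertical AOV ⇒ f₂ = f₁ · 8.8/32.9 = 281 × 0.26748 ≈ 75.1611 mm.
Sensor diagonal = √(13.2² + 8.8²) = √251.6800 ≈ 15.8644 mm.
Diagonal AOV on the new format = 2·arctan(15.8644 / (2 × 75.1611)) = 2·arctan(0.10554) ≈ 12.0490°.

12.049°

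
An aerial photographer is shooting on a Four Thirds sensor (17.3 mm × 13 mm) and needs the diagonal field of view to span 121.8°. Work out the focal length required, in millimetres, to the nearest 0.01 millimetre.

6.02 mm

Sensor diagonal = √(17.3² + 13²) = √468.2900 ≈ 21.6400 mm.
From α = 2·arctan(d/2f) we get f = d / (2·tan(α/2)).
With d = 21.6400 mm and α/2 = 60.9°, tan(α/2) ≈ 1.79665, so f ≈ 21.6400 / 3.59329 ≈ 6.0223 mm.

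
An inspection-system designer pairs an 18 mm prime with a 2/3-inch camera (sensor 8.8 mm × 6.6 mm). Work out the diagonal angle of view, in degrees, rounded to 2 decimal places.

Sensor diagonal = √(8.8² + 6.6²) = √121.0000 ≈ 11.0000 mm.
Angle of view α = 2·arctan(d/2f) with d = 11.0000 mm and f = 18 mm.
d/2f = 0.30556; arctan(0.30556) ≈ 16.9908°, so α ≈ 33.9816°.

33.98°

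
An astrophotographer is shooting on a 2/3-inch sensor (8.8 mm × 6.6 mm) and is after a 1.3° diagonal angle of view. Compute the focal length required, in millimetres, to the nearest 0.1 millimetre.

484.8 mm

Sensor diagonal = √(8.8² + 6.6²) = √121.0000 ≈ 11.0000 mm.
From α = 2·arctan(d/2f) we get f = d / (2·tan(α/2)).
With d = 11.0000 mm and α/2 = 0.65°, tan(α/2) ≈ 0.01135, so f ≈ 11.0000 / 0.02269 ≈ 484.7896 mm.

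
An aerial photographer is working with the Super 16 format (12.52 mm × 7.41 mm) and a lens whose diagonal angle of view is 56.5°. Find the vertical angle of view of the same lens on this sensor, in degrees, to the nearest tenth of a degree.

Sensor diagonal = √(12.52² + 7.41²) = √211.6585 ≈ 14.5485 mm.
From the diagonal AOV: f = 14.5485 / (2·tan(28.25°)) = 14.5485 / 1.07464 ≈ 13.5380 mm.
Vertical AOV = 2·arctan(7.41 / (2 × 13.5380)) = 2·arctan(0.27367) ≈ 30.6111°.

30.6°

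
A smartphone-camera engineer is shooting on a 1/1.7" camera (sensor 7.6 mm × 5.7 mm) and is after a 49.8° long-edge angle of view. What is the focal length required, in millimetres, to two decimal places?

8.19 mm

From α = 2·arctan(w/2f) we get f = w / (2·tan(α/2)).
With w = 7.6 mm and α/2 = 24.9°, tan(α/2) ≈ 0.46418, so f ≈ 7.6 / 0.92837 ≈ 8.1864 mm.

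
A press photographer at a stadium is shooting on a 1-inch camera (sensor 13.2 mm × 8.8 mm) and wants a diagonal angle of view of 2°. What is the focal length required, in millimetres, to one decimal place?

Sensor diagonal = √(13.2² + 8.8²) = √251.6800 ≈ 15.8644 mm.
From α = 2·arctan(d/2f) we get f = d / (2·tan(α/2)).
With d = 15.8644 mm and α/2 = 1°, tan(α/2) ≈ 0.01746, so f ≈ 15.8644 / 0.03491 ≈ 454.4362 mm.

454.4 mm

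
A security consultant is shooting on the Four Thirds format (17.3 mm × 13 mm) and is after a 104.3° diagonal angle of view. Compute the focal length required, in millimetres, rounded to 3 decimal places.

Sensor diagonal = √(17.3² + 13²) = √468.2900 ≈ 21.6400 mm.
From α = 2·arctan(d/2f) we get f = d / (2·tan(α/2)).
With d = 21.6400 mm and α/2 = 52.15°, tan(α/2) ≈ 1.28687, so f ≈ 21.6400 / 2.57374 ≈ 8.4080 mm.

8.408 mm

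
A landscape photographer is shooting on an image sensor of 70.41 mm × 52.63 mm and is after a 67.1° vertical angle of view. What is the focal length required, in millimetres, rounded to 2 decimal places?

39.68 mm

From α = 2·arctan(h/2f) we get f = h / (2·tan(α/2)).
With h = 52.63 mm and α/2 = 33.55°, tan(α/2) ≈ 0.66314, so f ≈ 52.63 / 1.32628 ≈ 39.6823 mm.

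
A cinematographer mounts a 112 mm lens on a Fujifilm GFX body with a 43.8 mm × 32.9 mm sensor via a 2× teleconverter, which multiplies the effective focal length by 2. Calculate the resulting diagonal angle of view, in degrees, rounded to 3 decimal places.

Effective focal length f = 112 × 2 = 224 mm.
Sensor diagonal = √(43.8² + 32.9²) = √3000.8500 ≈ 54.7800 mm.
α = 2·arctan(54.780 / (2 × 224)) = 2·arctan(0.12228) ≈ 13.9427°.

13.943°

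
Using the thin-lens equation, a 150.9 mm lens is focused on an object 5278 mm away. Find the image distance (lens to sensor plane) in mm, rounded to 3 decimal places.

155.341 mm

1/dᵢ = 1/f − 1/dₒ = 1/150.9 − 1/5278 = 0.0064374 mm⁻¹.
dᵢ = 1/0.0064374 ≈ 155.3413 mm.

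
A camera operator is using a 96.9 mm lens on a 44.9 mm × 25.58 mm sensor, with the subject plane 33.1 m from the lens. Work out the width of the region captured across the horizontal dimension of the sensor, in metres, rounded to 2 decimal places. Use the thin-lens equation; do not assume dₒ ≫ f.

dₒ: 33.1 m = 33100 mm.
Similar triangles through the lens centre give W/dₒ = w/dᵢ; with 1/f = 1/dₒ + 1/dᵢ this gives W = w·(dₒ − f)/f.
W = 44.9 mm × (33100 − 96.9) / 96.9 = 44.9 × 340.5893 ≈ 15292.458 mm = 15.2925 m.

15.29 m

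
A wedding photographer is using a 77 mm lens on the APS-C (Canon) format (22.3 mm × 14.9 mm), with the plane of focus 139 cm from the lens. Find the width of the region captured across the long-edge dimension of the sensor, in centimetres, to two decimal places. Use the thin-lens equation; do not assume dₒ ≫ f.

dₒ: 139 cm = 1390 mm.
Similar triangles through the lens centre give W/dₒ = w/dᵢ; with 1/f = 1/dₒ + 1/dᵢ this gives W = w·(dₒ − f)/f.
W = 22.3 mm × (1390 − 77) / 77 = 22.3 × 17.0519 ≈ 380.258 mm = 38.0258 cm.

38.03 cm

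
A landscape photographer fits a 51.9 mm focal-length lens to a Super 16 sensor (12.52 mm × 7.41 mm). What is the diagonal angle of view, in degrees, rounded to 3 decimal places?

15.957°

Sensor diagonal = √(12.52² + 7.41²) = √211.6585 ≈ 14.5485 mm.
Angle of view α = 2·arctan(d/2f) with d = 14.5485 mm and f = 51.9 mm.
d/2f = 0.14016; arctan(0.14016) ≈ 7.9785°, so α ≈ 15.9571°.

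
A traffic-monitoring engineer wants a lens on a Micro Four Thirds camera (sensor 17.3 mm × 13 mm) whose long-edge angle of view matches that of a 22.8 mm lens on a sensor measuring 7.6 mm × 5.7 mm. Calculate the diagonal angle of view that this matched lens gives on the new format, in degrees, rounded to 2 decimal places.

23.55°

Equal long-edge AOV ⇒ f₂ = f₁ · 17.3/7.6 = 22.8 × 2.27632 ≈ 51.9000 mm.
Sensor diagonal = √(17.3² + 13²) = √468.2900 ≈ 21.6400 mm.
Diagonal AOV on the new format = 2·arctan(21.6400 / (2 × 51.9000)) = 2·arctan(0.20848) ≈ 23.5525°.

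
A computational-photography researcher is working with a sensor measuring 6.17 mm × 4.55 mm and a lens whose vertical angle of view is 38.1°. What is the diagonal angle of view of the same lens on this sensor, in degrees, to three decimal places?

From the vertical AOV: f = 4.55 / (2·tan(19.05°)) = 4.55 / 0.69061 ≈ 6.5884 mm.
Sensor diagonal = √(6.17² + 4.55²) = √58.7714 ≈ 7.6663 mm.
Diagonal AOV = 2·arctan(7.6663 / (2 × 6.5884)) = 2·arctan(0.58180) ≈ 60.3816°.

60.382°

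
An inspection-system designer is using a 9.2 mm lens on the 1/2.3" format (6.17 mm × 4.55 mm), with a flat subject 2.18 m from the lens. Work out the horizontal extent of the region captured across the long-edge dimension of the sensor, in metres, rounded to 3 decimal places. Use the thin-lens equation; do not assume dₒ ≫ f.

dₒ: 2.18 m = 2180 mm.
Similar triangles through the lens centre give W/dₒ = w/dᵢ; with 1/f = 1/dₒ + 1/dᵢ this gives W = w·(dₒ − f)/f.
W = 6.17 mm × (2180 − 9.2) / 9.2 = 6.17 × 235.9565 ≈ 1455.852 mm = 1.45585 m.

1.456 m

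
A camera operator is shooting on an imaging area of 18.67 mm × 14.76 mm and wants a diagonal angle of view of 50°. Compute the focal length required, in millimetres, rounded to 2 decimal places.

Sensor diagonal = √(18.67² + 14.76²) = √566.4265 ≈ 23.7997 mm.
From α = 2·arctan(d/2f) we get f = d / (2·tan(α/2)).
With d = 23.7997 mm and α/2 = 25°, tan(α/2) ≈ 0.46631, so f ≈ 23.7997 / 0.93262 ≈ 25.5193 mm.

25.52 mm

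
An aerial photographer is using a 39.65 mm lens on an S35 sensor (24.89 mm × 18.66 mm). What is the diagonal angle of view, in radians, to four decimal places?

Sensor diagonal = √(24.89² + 18.66²) = √967.7077 ≈ 31.1080 mm.
Angle of view α = 2·arctan(d/2f) with d = 31.1080 mm and f = 39.65 mm.
d/2f = 0.39228; arctan(0.39228) ≈ 0.3738 rad, so α ≈ 0.7477 rad.

0.7477 rad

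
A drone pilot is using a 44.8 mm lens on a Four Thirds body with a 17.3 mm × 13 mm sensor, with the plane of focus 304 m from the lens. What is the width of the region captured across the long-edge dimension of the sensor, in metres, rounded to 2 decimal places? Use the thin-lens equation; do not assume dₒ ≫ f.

117.38 m

dₒ: 304 m = 304000 mm.
Similar triangles through the lens centre give W/dₒ = w/dᵢ; with 1/f = 1/dₒ + 1/dᵢ this gives W = w·(dₒ − f)/f.
W = 17.3 mm × (304000 − 44.8) / 44.8 = 17.3 × 6784.7143 ≈ 117375.557 mm = 117.376 m.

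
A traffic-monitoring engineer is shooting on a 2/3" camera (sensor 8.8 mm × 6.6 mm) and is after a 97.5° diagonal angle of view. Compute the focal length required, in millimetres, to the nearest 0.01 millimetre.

4.82 mm

Sensor diagonal = √(8.8² + 6.6²) = √121.0000 ≈ 11.0000 mm.
From α = 2·arctan(d/2f) we get f = d / (2·tan(α/2)).
With d = 11.0000 mm and α/2 = 48.75°, tan(α/2) ≈ 1.14028, so f ≈ 11.0000 / 2.28056 ≈ 4.8234 mm.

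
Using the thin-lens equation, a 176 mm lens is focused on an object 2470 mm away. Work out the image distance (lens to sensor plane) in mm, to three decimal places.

189.503 mm

1/dᵢ = 1/f − 1/dₒ = 1/176 − 1/2470 = 0.0052770 mm⁻¹.
dᵢ = 1/0.0052770 ≈ 189.5031 mm.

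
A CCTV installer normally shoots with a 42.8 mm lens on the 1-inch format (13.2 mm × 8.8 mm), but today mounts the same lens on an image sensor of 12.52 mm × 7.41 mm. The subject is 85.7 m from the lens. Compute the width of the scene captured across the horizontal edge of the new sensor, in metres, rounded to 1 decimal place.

The focal length stays 42.8 mm; the relevant sensor dimension is now w = 12.52 mm. Object distance dₒ = 85.7 m = 85700 mm.
Thin-lens field width W = w·(dₒ − f)/f = 12.52 × (85700 − 42.8)/42.8 ≈ 25056.732 mm = 25.0567 m.

25.1 m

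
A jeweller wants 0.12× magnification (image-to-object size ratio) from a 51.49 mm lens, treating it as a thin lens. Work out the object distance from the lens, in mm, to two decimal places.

480.57 mm

With m = dᵢ/dₒ and 1/f = 1/dₒ + 1/dᵢ, substituting dᵢ = m·dₒ gives 1/f = (1 + 1/m)/dₒ, hence dₒ = f·(1 + 1/m).
dₒ = 51.49 × (1 + 1/0.12) = 51.49 × 9.33333 ≈ 480.573 mm.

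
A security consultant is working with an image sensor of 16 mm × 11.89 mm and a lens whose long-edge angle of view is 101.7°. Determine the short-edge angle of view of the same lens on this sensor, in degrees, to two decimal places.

From the long-edge AOV: f = 16 / (2·tan(50.85°)) = 16 / 2.45662 ≈ 6.5130 mm.
Short-edge AOV = 2·arctan(11.89 / (2 × 6.5130)) = 2·arctan(0.91279) ≈ 84.7788°.

84.78°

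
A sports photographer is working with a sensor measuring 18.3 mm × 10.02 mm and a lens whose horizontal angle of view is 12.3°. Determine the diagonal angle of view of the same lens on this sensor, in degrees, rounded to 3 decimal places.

14.007°

From the horizontal AOV: f = 18.3 / (2·tan(6.15°)) = 18.3 / 0.21550 ≈ 84.9173 mm.
Sensor diagonal = √(18.3² + 10.02²) = √435.2904 ≈ 20.8636 mm.
Diagonal AOV = 2·arctan(20.8636 / (2 × 84.9173)) = 2·arctan(0.12285) ≈ 14.0070°.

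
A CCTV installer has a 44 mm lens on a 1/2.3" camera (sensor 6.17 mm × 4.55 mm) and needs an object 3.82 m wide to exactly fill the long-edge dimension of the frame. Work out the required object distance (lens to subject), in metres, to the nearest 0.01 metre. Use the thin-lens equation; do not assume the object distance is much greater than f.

W: 3.82 m = 3820 mm.
Magnification m = w/W = dᵢ/dₒ; combined with 1/f = 1/dₒ + 1/dᵢ this gives dₒ = f·(1 + W/w).
dₒ = 44 mm × (1 + 3820/6.17) = 44 × 620.1248 ≈ 27285.491 mm = 27.2855 m.

27.29 m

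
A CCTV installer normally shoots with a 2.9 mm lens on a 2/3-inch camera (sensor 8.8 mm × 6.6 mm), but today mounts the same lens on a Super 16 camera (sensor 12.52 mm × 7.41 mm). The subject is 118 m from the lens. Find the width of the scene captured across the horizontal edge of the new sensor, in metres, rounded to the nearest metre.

509 m

The focal length stays 2.9 mm; the relevant sensor dimension is now w = 12.52 mm. Object distance dₒ = 118 m = 118000 mm.
Thin-lens field width W = w·(dₒ − f)/f = 12.52 × (118000 − 2.9)/2.9 ≈ 509421.963 mm = 509.422 m.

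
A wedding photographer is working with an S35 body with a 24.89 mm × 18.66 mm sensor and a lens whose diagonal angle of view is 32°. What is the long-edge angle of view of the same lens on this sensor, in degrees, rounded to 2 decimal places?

25.84°

Sensor diagonal = √(24.89² + 18.66²) = √967.7077 ≈ 31.1080 mm.
From the diagonal AOV: f = 31.1080 / (2·tan(16°)) = 31.1080 / 0.57349 ≈ 54.2432 mm.
Long-edge AOV = 2·arctan(24.89 / (2 × 54.2432)) = 2·arctan(0.22943) ≈ 25.8434°.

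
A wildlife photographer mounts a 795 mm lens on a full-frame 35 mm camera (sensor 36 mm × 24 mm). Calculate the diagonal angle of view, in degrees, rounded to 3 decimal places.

3.117°

Sensor diagonal = √(36² + 24²) = √1872.0000 ≈ 43.2666 mm.
Angle of view α = 2·arctan(d/2f) with d = 43.2666 mm and f = 795 mm.
d/2f = 0.02721; arctan(0.02721) ≈ 1.5587°, so α ≈ 3.1175°.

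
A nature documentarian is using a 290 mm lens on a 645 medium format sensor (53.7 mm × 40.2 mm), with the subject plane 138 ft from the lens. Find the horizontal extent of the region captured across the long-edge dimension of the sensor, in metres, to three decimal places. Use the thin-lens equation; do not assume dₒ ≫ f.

7.735 m

dₒ: 138 ft × 304.8 mm/ft = 42062.40 mm.
Similar triangles through the lens centre give W/dₒ = w/dᵢ; with 1/f = 1/dₒ + 1/dᵢ this gives W = w·(dₒ − f)/f.
W = 53.7 mm × (42062.4 − 290) / 290 = 53.7 × 144.0428 ≈ 7735.096 mm = 7.7351 m.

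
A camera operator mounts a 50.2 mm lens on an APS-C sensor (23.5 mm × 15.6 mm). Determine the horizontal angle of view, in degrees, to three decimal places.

Angle of view α = 2·arctan(w/2f) with w = 23.5 mm and f = 50.2 mm.
w/2f = 0.23406; arctan(0.23406) ≈ 13.1737°, so α ≈ 26.3474°.

26.347°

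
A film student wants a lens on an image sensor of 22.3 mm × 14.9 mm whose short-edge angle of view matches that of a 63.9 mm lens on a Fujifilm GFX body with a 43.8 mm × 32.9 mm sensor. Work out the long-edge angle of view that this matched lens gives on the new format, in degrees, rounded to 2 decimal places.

42.14°

Equal short-edge AOV ⇒ f₂ = f₁ · 14.9/32.9 = 63.9 × 0.45289 ≈ 28.9395 mm.
Long-edge AOV on the new format = 2·arctan(22.3 / (2 × 28.9395)) = 2·arctan(0.38529) ≈ 42.1420°.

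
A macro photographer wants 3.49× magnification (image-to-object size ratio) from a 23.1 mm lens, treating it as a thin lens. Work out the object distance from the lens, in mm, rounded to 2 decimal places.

With m = dᵢ/dₒ and 1/f = 1/dₒ + 1/dᵢ, substituting dᵢ = m·dₒ gives 1/f = (1 + 1/m)/dₒ, hence dₒ = f·(1 + 1/m).
dₒ = 23.1 × (1 + 1/3.49) = 23.1 × 1.28653 ≈ 29.719 mm.

29.72 mm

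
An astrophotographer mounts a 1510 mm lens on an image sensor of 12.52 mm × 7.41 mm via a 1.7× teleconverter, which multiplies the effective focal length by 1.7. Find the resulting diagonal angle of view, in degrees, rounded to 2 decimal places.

0.32°

Effective focal length f = 1510 × 1.7 = 2567 mm.
Sensor diagonal = √(12.52² + 7.41²) = √211.6585 ≈ 14.5485 mm.
α = 2·arctan(14.548 / (2 × 2567)) = 2·arctan(0.00283) ≈ 0.3247°.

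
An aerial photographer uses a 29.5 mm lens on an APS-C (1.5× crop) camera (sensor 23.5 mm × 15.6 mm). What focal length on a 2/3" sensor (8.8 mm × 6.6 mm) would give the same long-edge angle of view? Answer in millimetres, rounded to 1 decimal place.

11.0 mm

Equal angle of view means equal width/f ratio, so f₂ = f₁ · (width₂/width₁) = 29.5 × 8.8/23.5.
f₂ = 29.5 × 0.37447 ≈ 11.047 mm.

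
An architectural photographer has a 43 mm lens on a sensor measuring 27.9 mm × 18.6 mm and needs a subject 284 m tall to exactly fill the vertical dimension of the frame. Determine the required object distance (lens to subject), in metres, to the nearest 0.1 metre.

W: 284 m = 284000 mm.
Magnification m = h/W = dᵢ/dₒ; combined with 1/f = 1/dₒ + 1/dᵢ this gives dₒ = f·(1 + W/h).
dₒ = 43 mm × (1 + 284000/18.6) = 43 × 15269.8172 ≈ 656602.140 mm = 656.602 m.

656.6 m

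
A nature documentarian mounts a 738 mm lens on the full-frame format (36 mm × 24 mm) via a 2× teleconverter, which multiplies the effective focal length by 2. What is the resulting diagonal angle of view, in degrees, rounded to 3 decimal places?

1.679°

Effective focal length f = 738 × 2 = 1476 mm.
Sensor diagonal = √(36² + 24²) = √1872.0000 ≈ 43.2666 mm.
α = 2·arctan(43.267 / (2 × 1476)) = 2·arctan(0.01466) ≈ 1.6794°.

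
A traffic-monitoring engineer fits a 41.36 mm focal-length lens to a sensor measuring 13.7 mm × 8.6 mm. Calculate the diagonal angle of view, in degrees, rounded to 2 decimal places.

Sensor diagonal = √(13.7² + 8.6²) = √261.6500 ≈ 16.1756 mm.
Angle of view α = 2·arctan(d/2f) with d = 16.1756 mm and f = 41.36 mm.
d/2f = 0.19555; arctan(0.19555) ≈ 11.0644°, so α ≈ 22.1287°.

22.13°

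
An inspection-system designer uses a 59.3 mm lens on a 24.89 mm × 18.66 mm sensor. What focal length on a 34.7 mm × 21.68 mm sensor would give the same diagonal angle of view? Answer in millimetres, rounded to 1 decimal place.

Sensor diagonal = √(24.89² + 18.66²) = √967.7077 ≈ 31.1080 mm.
Sensor diagonal = √(34.7² + 21.68²) = √1674.1124 ≈ 40.9159 mm.
Equal angle of view means equal diagonal/f ratio, so f₂ = f₁ · (diagonal₂/diagonal₁) = 59.3 × 40.9159/31.1080.
f₂ = 59.3 × 1.31529 ≈ 77.996 mm.

78.0 mm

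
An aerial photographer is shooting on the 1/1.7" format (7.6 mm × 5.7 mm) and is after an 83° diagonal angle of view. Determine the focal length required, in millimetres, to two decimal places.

5.37 mm

Sensor diagonal = √(7.6² + 5.7²) = √90.2500 ≈ 9.5000 mm.
From α = 2·arctan(d/2f) we get f = d / (2·tan(α/2)).
With d = 9.5000 mm and α/2 = 41.5°, tan(α/2) ≈ 0.88473, so f ≈ 9.5000 / 1.76945 ≈ 5.3689 mm.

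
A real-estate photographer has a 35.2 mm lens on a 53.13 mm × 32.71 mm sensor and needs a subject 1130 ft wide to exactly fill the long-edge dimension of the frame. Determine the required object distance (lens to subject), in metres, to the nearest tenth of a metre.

W: 1130 ft × 304.8 mm/ft = 344423.99 mm.
Magnification m = w/W = dᵢ/dₒ; combined with 1/f = 1/dₒ + 1/dᵢ this gives dₒ = f·(1 + W/w).
dₒ = 35.2 mm × (1 + 344424/53.13) = 35.2 × 6483.6650 ≈ 228225.006 mm = 228.225 m.

228.2 m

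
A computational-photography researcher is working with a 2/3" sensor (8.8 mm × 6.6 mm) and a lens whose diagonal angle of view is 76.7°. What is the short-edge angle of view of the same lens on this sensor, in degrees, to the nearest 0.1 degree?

50.8°

Sensor diagonal = √(8.8² + 6.6²) = √121.0000 ≈ 11.0000 mm.
From the diagonal AOV: f = 11.0000 / (2·tan(38.35°)) = 11.0000 / 1.58234 ≈ 6.9517 mm.
Short-edge AOV = 2·arctan(6.6 / (2 × 6.9517)) = 2·arctan(0.47470) ≈ 50.7876°.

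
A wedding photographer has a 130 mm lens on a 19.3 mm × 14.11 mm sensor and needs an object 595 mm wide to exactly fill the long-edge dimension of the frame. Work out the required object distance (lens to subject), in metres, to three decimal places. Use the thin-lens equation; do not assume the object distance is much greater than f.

4.138 m

Magnification m = w/W = dᵢ/dₒ; combined with 1/f = 1/dₒ + 1/dᵢ this gives dₒ = f·(1 + W/w).
dₒ = 130 mm × (1 + 595/19.3) = 130 × 31.8290 ≈ 4137.772 mm = 4.13777 m.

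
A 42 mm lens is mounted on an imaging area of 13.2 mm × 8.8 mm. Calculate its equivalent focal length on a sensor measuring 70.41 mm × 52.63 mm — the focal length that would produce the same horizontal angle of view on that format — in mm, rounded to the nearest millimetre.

224 mm

Equal angle of view means equal width/f ratio, so f₂ = f₁ · (width₂/width₁) = 42 × 70.41/13.2.
f₂ = 42 × 5.33409 ≈ 224.032 mm.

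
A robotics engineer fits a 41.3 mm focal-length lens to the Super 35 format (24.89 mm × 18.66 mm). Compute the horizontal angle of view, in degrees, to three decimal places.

Angle of view α = 2·arctan(w/2f) with w = 24.89 mm and f = 41.3 mm.
w/2f = 0.30133; arctan(0.30133) ≈ 16.7692°, so α ≈ 33.5384°.

33.538°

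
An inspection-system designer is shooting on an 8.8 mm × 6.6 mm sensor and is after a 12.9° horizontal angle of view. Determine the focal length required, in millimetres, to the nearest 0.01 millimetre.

38.92 mm

From α = 2·arctan(w/2f) we get f = w / (2·tan(α/2)).
With w = 8.8 mm and α/2 = 6.45°, tan(α/2) ≈ 0.11305, so f ≈ 8.8 / 0.22610 ≈ 38.9202 mm.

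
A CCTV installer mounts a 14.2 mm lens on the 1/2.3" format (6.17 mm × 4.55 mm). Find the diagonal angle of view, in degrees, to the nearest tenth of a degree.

30.2°

Sensor diagonal = √(6.17² + 4.55²) = √58.7714 ≈ 7.6663 mm.
Angle of view α = 2·arctan(d/2f) with d = 7.6663 mm and f = 14.2 mm.
d/2f = 0.26994; arctan(0.26994) ≈ 15.1063°, so α ≈ 30.2126°.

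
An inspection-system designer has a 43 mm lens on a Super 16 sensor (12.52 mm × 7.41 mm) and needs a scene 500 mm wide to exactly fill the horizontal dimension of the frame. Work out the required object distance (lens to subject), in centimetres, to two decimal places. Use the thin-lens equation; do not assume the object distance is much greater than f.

176.03 cm

Magnification m = w/W = dᵢ/dₒ; combined with 1/f = 1/dₒ + 1/dᵢ this gives dₒ = f·(1 + W/w).
dₒ = 43 mm × (1 + 500/12.52) = 43 × 40.9361 ≈ 1760.252 mm = 176.025 cm.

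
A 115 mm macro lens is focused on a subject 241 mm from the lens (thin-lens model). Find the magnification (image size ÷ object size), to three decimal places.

0.913×

Thin lens: 1/f = 1/dₒ + 1/dᵢ → 1/dᵢ = 1/115 − 1/241 = 0.0045463 mm⁻¹, so dᵢ ≈ 219.9603 mm.
Magnification m = dᵢ/dₒ = 219.9603/241 ≈ 0.91270.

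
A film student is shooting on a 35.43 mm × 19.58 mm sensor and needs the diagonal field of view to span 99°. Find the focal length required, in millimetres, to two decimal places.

Sensor diagonal = √(35.43² + 19.58²) = √1638.6613 ≈ 40.4804 mm.
From α = 2·arctan(d/2f) we get f = d / (2·tan(α/2)).
With d = 40.4804 mm and α/2 = 49.5°, tan(α/2) ≈ 1.17085, so f ≈ 40.4804 / 2.34170 ≈ 17.2868 mm.

17.29 mm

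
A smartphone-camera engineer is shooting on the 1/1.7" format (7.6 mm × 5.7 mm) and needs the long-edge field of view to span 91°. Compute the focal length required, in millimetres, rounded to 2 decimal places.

3.73 mm

From α = 2·arctan(w/2f) we get f = w / (2·tan(α/2)).
With w = 7.6 mm and α/2 = 45.5°, tan(α/2) ≈ 1.01761, so f ≈ 7.6 / 2.03521 ≈ 3.7342 mm.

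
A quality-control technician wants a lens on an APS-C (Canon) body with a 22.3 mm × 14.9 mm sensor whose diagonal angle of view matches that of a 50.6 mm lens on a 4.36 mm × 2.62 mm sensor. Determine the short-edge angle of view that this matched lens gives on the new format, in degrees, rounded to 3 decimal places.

Sensor diagonal = √(4.36² + 2.62²) = √25.8740 ≈ 5.0866 mm.
Sensor diagonal = √(22.3² + 14.9²) = √719.3000 ≈ 26.8198 mm.
Equal diagonal AOV ⇒ f₂ = f₁ · 26.8198/5.0866 = 50.6 × 5.27258 ≈ 266.7926 mm.
Short-edge AOV on the new format = 2·arctan(14.9 / (2 × 266.7926)) = 2·arctan(0.02792) ≈ 3.1991°.

3.199°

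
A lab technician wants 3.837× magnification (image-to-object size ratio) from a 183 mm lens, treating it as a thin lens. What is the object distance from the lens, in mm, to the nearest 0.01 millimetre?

With m = dᵢ/dₒ and 1/f = 1/dₒ + 1/dᵢ, substituting dᵢ = m·dₒ gives 1/f = (1 + 1/m)/dₒ, hence dₒ = f·(1 + 1/m).
dₒ = 183 × (1 + 1/3.837) = 183 × 1.26062 ≈ 230.694 mm.

230.69 mm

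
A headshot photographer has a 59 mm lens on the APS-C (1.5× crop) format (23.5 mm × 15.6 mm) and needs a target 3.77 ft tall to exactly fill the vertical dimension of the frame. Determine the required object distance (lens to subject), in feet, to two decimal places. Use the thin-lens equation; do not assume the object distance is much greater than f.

W: 3.77 ft × 304.8 mm/ft = 1149.10 mm.
Magnification m = h/W = dᵢ/dₒ; combined with 1/f = 1/dₒ + 1/dᵢ this gives dₒ = f·(1 + W/h).
dₒ = 59 mm × (1 + 1149.1/15.6) = 59 × 74.6600 ≈ 4404.940 mm = 4404.940/304.8 ft = 14.4519 ft.

14.45 ft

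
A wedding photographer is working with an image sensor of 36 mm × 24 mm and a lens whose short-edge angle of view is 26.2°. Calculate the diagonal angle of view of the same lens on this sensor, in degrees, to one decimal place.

45.5°

From the short-edge AOV: f = 24 / (2·tan(13.1°)) = 24 / 0.46541 ≈ 51.5669 mm.
Sensor diagonal = √(36² + 24²) = √1872.0000 ≈ 43.2666 mm.
Diagonal AOV = 2·arctan(43.2666 / (2 × 51.5669)) = 2·arctan(0.41952) ≈ 45.5180°.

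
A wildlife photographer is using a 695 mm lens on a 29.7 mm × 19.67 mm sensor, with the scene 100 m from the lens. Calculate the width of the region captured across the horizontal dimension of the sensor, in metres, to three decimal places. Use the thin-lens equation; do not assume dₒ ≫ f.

4.244 m

dₒ: 100 m = 100000 mm.
Similar triangles through the lens centre give W/dₒ = w/dᵢ; with 1/f = 1/dₒ + 1/dᵢ this gives W = w·(dₒ − f)/f.
W = 29.7 mm × (100000 − 695) / 695 = 29.7 × 142.8849 ≈ 4243.681 mm = 4.24368 m.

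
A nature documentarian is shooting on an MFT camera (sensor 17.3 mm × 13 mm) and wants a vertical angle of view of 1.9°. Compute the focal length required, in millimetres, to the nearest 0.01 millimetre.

391.99 mm

From α = 2·arctan(h/2f) we get f = h / (2·tan(α/2)).
With h = 13 mm and α/2 = 0.95°, tan(α/2) ≈ 0.01658, so f ≈ 13 / 0.03316 ≈ 391.9878 mm.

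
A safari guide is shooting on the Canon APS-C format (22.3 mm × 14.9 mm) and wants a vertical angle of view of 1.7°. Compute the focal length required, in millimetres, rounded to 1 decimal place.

502.1 mm

From α = 2·arctan(h/2f) we get f = h / (2·tan(α/2)).
With h = 14.9 mm and α/2 = 0.85°, tan(α/2) ≈ 0.01484, so f ≈ 14.9 / 0.02967 ≈ 502.1438 mm.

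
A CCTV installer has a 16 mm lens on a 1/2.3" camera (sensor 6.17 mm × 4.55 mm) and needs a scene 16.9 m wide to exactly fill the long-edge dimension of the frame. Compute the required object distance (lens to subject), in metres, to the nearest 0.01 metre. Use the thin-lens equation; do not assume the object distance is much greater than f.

W: 16.9 m = 16900 mm.
Magnification m = w/W = dᵢ/dₒ; combined with 1/f = 1/dₒ + 1/dᵢ this gives dₒ = f·(1 + W/w).
dₒ = 16 mm × (1 + 16900/6.17) = 16 × 2740.0600 ≈ 43840.959 mm = 43.841 m.

43.84 m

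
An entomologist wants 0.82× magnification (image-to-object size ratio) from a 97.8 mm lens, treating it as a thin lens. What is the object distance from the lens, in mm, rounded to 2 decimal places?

217.07 mm

With m = dᵢ/dₒ and 1/f = 1/dₒ + 1/dᵢ, substituting dᵢ = m·dₒ gives 1/f = (1 + 1/m)/dₒ, hence dₒ = f·(1 + 1/m).
dₒ = 97.8 × (1 + 1/0.82) = 97.8 × 2.21951 ≈ 217.068 mm.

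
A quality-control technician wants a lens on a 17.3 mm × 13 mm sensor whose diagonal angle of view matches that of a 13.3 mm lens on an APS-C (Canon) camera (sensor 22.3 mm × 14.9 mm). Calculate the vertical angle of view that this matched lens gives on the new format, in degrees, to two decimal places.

62.41°

Sensor diagonal = √(22.3² + 14.9²) = √719.3000 ≈ 26.8198 mm.
Sensor diagonal = √(17.3² + 13²) = √468.2900 ≈ 21.6400 mm.
Equal diagonal AOV ⇒ f₂ = f₁ · 21.6400/26.8198 = 13.3 × 0.80687 ≈ 10.7313 mm.
Vertical AOV on the new format = 2·arctan(13 / (2 × 10.7313)) = 2·arctan(0.60570) ≈ 62.4068°.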